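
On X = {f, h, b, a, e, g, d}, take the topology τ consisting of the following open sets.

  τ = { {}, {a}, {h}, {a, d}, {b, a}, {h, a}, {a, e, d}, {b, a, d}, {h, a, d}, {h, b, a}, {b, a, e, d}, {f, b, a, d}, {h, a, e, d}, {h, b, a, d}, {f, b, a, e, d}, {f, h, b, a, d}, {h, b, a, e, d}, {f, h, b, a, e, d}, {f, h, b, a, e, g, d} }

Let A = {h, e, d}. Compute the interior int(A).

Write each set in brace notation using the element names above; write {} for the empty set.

opens ⊆ A: {}, {h}; union → int = {h}

{h}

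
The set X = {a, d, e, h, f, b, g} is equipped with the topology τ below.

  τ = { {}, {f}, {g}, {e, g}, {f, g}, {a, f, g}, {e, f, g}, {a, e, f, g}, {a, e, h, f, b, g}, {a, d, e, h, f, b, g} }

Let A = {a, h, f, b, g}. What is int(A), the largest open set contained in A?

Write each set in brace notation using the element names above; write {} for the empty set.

interior: largest open inside A is {a, f, g} (from {}, {f}, {g}, {f, g}, {a, f, g})

{a, f, g}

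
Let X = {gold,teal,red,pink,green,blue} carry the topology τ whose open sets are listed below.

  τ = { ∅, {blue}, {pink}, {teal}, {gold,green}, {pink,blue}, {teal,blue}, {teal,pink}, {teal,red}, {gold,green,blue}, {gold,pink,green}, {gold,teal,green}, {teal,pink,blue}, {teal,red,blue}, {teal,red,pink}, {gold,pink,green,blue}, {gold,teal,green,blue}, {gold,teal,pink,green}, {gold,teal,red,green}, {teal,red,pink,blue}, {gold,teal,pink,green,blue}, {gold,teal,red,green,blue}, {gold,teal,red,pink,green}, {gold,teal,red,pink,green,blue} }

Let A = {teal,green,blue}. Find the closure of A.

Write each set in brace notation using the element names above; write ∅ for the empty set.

X∖A={gold,red,pink}, int(X∖A)={pink}, hence cl(A)={gold,teal,red,green,blue}

{gold,teal,red,green,blue}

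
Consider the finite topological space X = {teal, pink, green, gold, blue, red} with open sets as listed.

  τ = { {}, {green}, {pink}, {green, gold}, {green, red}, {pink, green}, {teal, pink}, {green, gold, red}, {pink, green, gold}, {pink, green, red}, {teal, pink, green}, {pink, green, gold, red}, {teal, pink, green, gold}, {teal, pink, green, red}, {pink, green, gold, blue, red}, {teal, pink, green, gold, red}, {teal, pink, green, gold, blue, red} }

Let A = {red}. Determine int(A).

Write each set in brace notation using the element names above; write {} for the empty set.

{}

U open, U⊆A: {}. int(A) = ⋃ = {}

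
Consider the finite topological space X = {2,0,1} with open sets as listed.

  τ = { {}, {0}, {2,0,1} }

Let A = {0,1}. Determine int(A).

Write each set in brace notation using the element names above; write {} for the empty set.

{0}

interior: largest open inside A is {0} (from {}, {0})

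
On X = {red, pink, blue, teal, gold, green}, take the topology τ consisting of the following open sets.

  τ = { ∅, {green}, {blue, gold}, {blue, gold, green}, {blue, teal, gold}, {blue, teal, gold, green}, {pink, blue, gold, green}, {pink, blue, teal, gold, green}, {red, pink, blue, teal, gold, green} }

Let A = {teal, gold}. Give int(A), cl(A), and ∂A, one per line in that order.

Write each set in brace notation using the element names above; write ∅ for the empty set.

int(A) = ∅
cl(A)  = {red, pink, blue, teal, gold}
∂A     = {red, pink, blue, teal, gold}

interior: largest open inside A is ∅ (from ∅)
cl via duality: int({red, pink, blue, green}) = {green}, so X∖{green} = {red, pink, blue, teal, gold}
cl∖int = {red, pink, blue, teal, gold}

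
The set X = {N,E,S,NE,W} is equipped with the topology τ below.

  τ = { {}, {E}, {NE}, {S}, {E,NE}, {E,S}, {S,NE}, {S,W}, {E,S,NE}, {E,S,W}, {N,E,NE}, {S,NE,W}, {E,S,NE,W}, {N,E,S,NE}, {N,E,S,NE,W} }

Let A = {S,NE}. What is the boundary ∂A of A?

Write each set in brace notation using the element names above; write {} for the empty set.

{N,W}

interior: largest open inside A is {S,NE} (from {}, {S}, {NE}, {S,NE})
cl via duality: int({N,E,W}) = {E}, so X∖{E} = {N,S,NE,W}
cl∖int = {N,W}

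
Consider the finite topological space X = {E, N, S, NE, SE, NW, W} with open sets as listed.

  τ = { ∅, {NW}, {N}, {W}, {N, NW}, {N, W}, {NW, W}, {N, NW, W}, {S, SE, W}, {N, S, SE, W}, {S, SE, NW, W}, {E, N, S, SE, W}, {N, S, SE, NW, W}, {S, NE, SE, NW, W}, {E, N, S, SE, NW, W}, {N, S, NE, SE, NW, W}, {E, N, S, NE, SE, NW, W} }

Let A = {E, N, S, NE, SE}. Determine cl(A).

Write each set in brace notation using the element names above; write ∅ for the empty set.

closure: X∖int(X∖A) = X∖{NW, W} = {E, N, S, NE, SE}

{E, N, S, NE, SE}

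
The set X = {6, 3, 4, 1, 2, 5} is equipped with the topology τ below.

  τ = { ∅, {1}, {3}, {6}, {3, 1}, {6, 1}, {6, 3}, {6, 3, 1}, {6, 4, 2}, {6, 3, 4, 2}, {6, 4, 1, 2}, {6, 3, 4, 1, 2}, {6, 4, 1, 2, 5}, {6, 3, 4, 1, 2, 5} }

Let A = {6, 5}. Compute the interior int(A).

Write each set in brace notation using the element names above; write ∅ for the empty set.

U open, U⊆A: ∅, {6}. int(A) = ⋃ = {6}

{6}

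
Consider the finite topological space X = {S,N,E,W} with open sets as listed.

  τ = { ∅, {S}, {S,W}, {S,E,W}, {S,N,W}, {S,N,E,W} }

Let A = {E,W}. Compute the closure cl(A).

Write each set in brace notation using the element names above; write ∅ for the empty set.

complement {S,N}; its interior {S}; cl(A) = X∖{S} = {N,E,W}

{N,E,W}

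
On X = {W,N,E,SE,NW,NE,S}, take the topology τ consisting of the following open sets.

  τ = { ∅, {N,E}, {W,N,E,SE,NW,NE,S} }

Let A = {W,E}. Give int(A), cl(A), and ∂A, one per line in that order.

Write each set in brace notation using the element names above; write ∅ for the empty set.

opens ⊆ A: ∅; union → int = ∅
complement {N,SE,NW,NE,S}; its interior ∅; cl(A) = X∖∅ = {W,N,E,SE,NW,NE,S}
boundary = {W,N,E,SE,NW,NE,S} ∖ ∅ = {W,N,E,SE,NW,NE,S}

int(A) = ∅
cl(A)  = {W,N,E,SE,NW,NE,S}
∂A     = {W,N,E,SE,NW,NE,S}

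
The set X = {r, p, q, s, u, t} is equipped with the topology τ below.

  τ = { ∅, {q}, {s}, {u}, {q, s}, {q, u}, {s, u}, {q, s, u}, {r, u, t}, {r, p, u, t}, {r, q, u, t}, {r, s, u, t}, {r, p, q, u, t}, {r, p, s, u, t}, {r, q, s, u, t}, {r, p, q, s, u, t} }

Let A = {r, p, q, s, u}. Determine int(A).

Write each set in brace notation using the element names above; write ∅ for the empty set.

open subsets of A: ∅, {q}, {u}, {s}, {s, u}, {q, u}, {q, s}, {q, s, u}; so int(A) = {q, s, u}

{q, s, u}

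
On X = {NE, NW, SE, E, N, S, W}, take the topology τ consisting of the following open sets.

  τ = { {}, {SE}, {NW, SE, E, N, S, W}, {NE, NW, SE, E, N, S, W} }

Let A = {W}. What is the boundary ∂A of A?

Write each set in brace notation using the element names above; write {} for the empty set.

{NE, NW, E, N, S, W}

opens ⊆ A: {}; union → int = {}
complement {NE, NW, SE, E, N, S}; its interior {SE}; cl(A) = X∖{SE} = {NE, NW, E, N, S, W}
boundary = {NE, NW, E, N, S, W} ∖ {} = {NE, NW, E, N, S, W}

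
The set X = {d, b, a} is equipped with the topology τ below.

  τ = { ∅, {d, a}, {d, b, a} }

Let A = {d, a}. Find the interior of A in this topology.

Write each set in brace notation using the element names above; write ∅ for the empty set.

U open, U⊆A: ∅, {d, a}. int(A) = ⋃ = {d, a}

{d, a}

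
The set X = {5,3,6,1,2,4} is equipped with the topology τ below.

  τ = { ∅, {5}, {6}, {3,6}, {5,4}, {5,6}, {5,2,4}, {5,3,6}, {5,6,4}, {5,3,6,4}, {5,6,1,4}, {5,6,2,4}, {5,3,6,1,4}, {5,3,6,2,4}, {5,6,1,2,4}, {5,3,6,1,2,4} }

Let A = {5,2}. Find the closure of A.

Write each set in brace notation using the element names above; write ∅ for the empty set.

{5,1,2,4}

cl via duality: int({3,6,1,4}) = {3,6}, so X∖{3,6} = {5,1,2,4}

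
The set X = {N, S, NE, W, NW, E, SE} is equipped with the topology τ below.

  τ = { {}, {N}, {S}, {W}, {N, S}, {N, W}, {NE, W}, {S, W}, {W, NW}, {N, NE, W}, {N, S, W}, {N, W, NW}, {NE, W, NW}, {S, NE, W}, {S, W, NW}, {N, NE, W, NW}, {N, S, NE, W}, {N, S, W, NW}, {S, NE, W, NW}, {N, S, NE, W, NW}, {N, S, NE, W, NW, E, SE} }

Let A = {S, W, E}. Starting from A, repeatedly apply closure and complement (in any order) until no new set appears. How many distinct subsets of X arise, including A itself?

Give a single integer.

8

closure: X∖int(X∖A) = X∖{N} = {S, NE, W, NW, E, SE}
Let k=closure and c=complement:
  1. A     = {S, W, E}
  2. kA    = {S, NE, W, NW, E, SE}
  3. cA    = {N, NE, NW, SE}
  4. ckA   = {N}
  5. kcA   = {N, NE, NW, E, SE}
  6. kckA  = {N, E, SE}
  7. ckcA  = {S, W}
  8. ckckA = {S, NE, W, NW}
— saturated at 8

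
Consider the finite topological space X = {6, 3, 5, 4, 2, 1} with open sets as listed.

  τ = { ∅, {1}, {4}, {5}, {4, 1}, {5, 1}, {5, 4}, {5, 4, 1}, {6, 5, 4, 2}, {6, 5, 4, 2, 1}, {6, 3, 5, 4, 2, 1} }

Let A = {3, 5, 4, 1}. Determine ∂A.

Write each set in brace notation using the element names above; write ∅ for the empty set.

U open, U⊆A: ∅, {4}, {5}, {1}, {5, 1}, {4, 1}, {5, 4}, {5, 4, 1}. int(A) = ⋃ = {5, 4, 1}
X∖A={6, 2}, int(X∖A)=∅, hence cl(A)={6, 3, 5, 4, 2, 1}
∂A: remove int from cl → {6, 3, 2}

{6, 3, 2}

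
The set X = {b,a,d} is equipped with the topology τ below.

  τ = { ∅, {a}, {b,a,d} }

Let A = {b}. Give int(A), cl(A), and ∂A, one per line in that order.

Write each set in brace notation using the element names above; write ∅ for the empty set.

interior: largest open inside A is ∅ (from ∅)
cl via duality: int({a,d}) = {a}, so X∖{a} = {b,d}
cl∖int = {b,d}

int(A) = ∅
cl(A)  = {b,d}
∂A     = {b,d}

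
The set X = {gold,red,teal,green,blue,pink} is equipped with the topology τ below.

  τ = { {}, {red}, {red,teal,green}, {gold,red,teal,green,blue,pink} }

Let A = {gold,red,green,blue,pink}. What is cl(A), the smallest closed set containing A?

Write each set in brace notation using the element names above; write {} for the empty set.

complement {teal}; its interior {}; cl(A) = X∖{} = {gold,red,teal,green,blue,pink}

{gold,red,teal,green,blue,pink}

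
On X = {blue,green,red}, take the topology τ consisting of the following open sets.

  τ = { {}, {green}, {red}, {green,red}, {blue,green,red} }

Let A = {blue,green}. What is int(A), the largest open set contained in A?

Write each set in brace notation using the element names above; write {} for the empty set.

interior: largest open inside A is {green} (from {}, {green})

{green}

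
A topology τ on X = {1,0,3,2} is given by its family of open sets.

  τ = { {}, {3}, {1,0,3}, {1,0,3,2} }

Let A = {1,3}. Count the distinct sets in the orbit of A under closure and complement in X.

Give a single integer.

6

complement {0,2}; its interior {}; cl(A) = X∖{} = {1,0,3,2}
With k = closure, c = complement:
  1. A     = {1,3}
  2. kA    = {1,0,3,2}
  3. cA    = {0,2}
  4. ckA   = {}
  5. kcA   = {1,0,2}
  6. ckcA  = {3}
k, c of each give nothing new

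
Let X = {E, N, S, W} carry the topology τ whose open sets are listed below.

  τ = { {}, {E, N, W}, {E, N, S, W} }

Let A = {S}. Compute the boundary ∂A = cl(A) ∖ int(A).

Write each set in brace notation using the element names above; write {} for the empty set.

{S}

opens ⊆ A: {}; union → int = {}
complement {E, N, W}; its interior {E, N, W}; cl(A) = X∖{E, N, W} = {S}
boundary = {S} ∖ {} = {S}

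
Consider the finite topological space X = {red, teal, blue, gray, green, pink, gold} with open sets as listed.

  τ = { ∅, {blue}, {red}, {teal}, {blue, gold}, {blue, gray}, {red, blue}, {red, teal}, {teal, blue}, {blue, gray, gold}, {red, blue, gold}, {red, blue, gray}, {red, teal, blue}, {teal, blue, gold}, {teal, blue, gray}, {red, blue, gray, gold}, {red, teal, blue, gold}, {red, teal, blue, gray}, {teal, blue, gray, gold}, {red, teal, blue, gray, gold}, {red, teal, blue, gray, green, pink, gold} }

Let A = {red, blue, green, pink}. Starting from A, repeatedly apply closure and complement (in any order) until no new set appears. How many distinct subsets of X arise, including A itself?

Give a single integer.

complement {teal, gray, gold}; its interior {teal}; cl(A) = X∖{teal} = {red, blue, gray, green, pink, gold}
With k = closure, c = complement:
  1. A     = {red, blue, green, pink}
  2. kA    = {red, blue, gray, green, pink, gold}
  3. cA    = {teal, gray, gold}
  4. ckA   = {teal}
  5. kcA   = {teal, gray, green, pink, gold}
  6. kckA  = {teal, green, pink}
  7. ckcA  = {red, blue}
  8. ckckA = {red, blue, gray, gold}
k, c of each give nothing new

8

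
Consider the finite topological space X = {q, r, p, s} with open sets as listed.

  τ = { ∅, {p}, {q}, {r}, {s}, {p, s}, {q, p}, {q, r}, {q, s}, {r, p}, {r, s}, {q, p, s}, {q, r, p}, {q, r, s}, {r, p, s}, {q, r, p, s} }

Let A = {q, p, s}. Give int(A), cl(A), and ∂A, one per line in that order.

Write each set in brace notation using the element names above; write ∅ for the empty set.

interior: largest open inside A is {q, p, s} (from ∅, {p}, {q}, {s}, {p, s}, {q, p}, {q, s}, {q, p, s})
cl via duality: int({r}) = {r}, so X∖{r} = {q, p, s}
cl∖int = ∅

int(A) = {q, p, s}
cl(A)  = {q, p, s}
∂A     = ∅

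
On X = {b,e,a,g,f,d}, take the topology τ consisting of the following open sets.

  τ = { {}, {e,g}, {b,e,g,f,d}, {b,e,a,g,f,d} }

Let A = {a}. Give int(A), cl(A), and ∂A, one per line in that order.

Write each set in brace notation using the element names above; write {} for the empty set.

int(A) = {}
cl(A)  = {a}
∂A     = {a}

U open, U⊆A: {}. int(A) = ⋃ = {}
X∖A={b,e,g,f,d}, int(X∖A)={b,e,g,f,d}, hence cl(A)={a}
∂A: remove int from cl → {a}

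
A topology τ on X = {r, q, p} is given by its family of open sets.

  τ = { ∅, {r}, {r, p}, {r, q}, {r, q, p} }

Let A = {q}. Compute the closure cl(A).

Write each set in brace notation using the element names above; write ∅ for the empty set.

closure: X∖int(X∖A) = X∖{r, p} = {q}

{q}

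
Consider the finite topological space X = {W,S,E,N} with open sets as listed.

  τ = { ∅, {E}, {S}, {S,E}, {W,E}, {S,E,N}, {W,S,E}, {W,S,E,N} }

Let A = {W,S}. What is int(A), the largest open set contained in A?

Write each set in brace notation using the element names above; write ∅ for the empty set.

{S}

U open, U⊆A: ∅, {S}. int(A) = ⋃ = {S}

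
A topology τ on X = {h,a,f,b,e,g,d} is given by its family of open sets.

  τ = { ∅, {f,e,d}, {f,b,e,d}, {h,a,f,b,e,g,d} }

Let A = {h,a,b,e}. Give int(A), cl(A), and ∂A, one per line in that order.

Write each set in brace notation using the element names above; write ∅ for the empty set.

interior: largest open inside A is ∅ (from ∅)
cl via duality: int({f,g,d}) = ∅, so X∖∅ = {h,a,f,b,e,g,d}
cl∖int = {h,a,f,b,e,g,d}

int(A) = ∅
cl(A)  = {h,a,f,b,e,g,d}
∂A     = {h,a,f,b,e,g,d}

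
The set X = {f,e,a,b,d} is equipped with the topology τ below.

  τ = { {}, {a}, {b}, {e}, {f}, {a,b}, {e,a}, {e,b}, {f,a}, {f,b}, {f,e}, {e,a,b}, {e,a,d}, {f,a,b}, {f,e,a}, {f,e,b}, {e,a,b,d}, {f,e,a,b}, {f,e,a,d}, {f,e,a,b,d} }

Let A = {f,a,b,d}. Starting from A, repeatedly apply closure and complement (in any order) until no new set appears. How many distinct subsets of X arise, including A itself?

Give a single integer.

4

X∖A={e}, int(X∖A)={e}, hence cl(A)={f,a,b,d}
Orbit (k=closure, c=complement):
  1. A     = {f,a,b,d}
  2. cA    = {e}
  3. kcA   = {e,d}
  4. ckcA  = {f,a,b}
(closed under both — stop)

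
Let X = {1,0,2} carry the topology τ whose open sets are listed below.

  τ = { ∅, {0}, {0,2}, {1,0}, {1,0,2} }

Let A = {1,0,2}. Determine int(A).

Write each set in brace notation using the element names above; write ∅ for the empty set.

interior: largest open inside A is {1,0,2} (from ∅, {0}, {0,2}, {1,0}, {1,0,2})

{1,0,2}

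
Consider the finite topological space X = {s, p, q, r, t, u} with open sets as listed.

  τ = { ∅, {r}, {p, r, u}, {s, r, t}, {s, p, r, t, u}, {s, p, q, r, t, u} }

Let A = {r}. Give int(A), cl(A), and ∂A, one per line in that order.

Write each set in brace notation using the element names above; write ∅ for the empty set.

interior: largest open inside A is {r} (from ∅, {r})
cl via duality: int({s, p, q, t, u}) = ∅, so X∖∅ = {s, p, q, r, t, u}
cl∖int = {s, p, q, t, u}

int(A) = {r}
cl(A)  = {s, p, q, r, t, u}
∂A     = {s, p, q, t, u}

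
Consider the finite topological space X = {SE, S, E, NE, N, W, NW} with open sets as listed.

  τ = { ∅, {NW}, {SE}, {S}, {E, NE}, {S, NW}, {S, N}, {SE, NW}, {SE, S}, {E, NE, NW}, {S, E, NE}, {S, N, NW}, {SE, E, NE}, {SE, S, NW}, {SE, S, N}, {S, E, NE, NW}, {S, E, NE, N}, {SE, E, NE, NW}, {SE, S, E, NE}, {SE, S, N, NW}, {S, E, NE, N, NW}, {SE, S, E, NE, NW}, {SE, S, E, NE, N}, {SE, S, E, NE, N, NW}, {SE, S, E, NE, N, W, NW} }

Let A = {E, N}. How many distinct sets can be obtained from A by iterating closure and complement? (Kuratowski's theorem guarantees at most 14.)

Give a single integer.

10

cl via duality: int({SE, S, NE, W, NW}) = {SE, S, NW}, so X∖{SE, S, NW} = {E, NE, N, W}
Write k for closure, c for complement:
  1. A     = {E, N}
  2. kA    = {E, NE, N, W}
  3. cA    = {SE, S, NE, W, NW}
  4. ckA   = {SE, S, NW}
  5. kcA   = {SE, S, E, NE, N, W, NW}
  6. kckA  = {SE, S, N, W, NW}
  7. ckcA  = ∅
  8. ckckA = {E, NE}
  9. kckckA = {E, NE, W}
  10. ckckckA = {SE, S, N, NW}
applying k or c yields no new set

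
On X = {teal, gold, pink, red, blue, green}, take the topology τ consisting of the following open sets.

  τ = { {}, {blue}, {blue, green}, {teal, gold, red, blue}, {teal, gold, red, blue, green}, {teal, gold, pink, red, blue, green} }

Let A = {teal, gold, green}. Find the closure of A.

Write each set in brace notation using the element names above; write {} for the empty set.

closure: X∖int(X∖A) = X∖{blue} = {teal, gold, pink, red, green}

{teal, gold, pink, red, green}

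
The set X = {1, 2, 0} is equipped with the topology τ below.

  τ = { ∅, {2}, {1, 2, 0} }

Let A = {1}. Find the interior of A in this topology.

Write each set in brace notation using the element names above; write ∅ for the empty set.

∅

interior: largest open inside A is ∅ (from ∅)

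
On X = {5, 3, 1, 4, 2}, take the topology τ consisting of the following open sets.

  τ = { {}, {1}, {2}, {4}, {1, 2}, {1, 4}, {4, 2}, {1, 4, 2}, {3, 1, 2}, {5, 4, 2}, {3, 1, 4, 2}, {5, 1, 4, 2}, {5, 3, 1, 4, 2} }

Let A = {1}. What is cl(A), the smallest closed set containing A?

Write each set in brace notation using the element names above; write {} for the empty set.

{3, 1}

X∖A={5, 3, 4, 2}, int(X∖A)={5, 4, 2}, hence cl(A)={3, 1}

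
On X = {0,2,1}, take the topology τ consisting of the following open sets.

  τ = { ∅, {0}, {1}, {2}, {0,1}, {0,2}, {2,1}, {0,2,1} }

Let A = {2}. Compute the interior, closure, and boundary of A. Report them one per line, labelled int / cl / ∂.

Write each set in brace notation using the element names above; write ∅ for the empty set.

int(A) = {2}
cl(A)  = {2}
∂A     = ∅

interior: largest open inside A is {2} (from ∅, {2})
cl via duality: int({0,1}) = {0,1}, so X∖{0,1} = {2}
cl∖int = ∅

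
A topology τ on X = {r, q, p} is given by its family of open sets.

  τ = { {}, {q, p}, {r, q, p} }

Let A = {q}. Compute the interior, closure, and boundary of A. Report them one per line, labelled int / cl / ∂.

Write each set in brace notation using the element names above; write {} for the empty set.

int(A) = {}
cl(A)  = {r, q, p}
∂A     = {r, q, p}

open subsets of A: {}; so int(A) = {}
closure: X∖int(X∖A) = X∖{} = {r, q, p}
∂A = {r, q, p} minus {} = {r, q, p}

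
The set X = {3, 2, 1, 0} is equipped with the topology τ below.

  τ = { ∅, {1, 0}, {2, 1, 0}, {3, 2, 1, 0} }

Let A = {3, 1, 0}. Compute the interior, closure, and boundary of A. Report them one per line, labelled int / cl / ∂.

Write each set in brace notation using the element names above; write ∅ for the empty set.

int(A) = {1, 0}
cl(A)  = {3, 2, 1, 0}
∂A     = {3, 2}

U open, U⊆A: ∅, {1, 0}. int(A) = ⋃ = {1, 0}
X∖A={2}, int(X∖A)=∅, hence cl(A)={3, 2, 1, 0}
∂A: remove int from cl → {3, 2}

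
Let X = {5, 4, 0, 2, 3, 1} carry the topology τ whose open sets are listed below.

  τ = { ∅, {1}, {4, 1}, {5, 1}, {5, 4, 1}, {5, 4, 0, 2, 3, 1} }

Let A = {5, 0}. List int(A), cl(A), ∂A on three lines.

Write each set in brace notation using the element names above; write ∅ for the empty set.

interior: largest open inside A is ∅ (from ∅)
cl via duality: int({4, 2, 3, 1}) = {4, 1}, so X∖{4, 1} = {5, 0, 2, 3}
cl∖int = {5, 0, 2, 3}

int(A) = ∅
cl(A)  = {5, 0, 2, 3}
∂A     = {5, 0, 2, 3}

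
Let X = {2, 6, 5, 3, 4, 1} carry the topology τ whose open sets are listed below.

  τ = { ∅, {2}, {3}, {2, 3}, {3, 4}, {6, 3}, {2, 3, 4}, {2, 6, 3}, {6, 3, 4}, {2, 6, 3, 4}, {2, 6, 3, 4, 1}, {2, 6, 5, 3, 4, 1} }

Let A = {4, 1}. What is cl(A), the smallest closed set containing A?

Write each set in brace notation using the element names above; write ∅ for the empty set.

{5, 4, 1}

closure: X∖int(X∖A) = X∖{2, 6, 3} = {5, 4, 1}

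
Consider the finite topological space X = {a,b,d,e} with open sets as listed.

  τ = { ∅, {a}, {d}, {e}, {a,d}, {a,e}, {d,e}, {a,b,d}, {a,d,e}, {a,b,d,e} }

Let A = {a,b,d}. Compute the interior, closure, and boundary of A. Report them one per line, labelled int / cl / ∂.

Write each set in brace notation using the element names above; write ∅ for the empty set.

int(A) = {a,b,d}
cl(A)  = {a,b,d}
∂A     = ∅

open subsets of A: ∅, {d}, {a}, {a,d}, {a,b,d}; so int(A) = {a,b,d}
closure: X∖int(X∖A) = X∖{e} = {a,b,d}
∂A = {a,b,d} minus {a,b,d} = ∅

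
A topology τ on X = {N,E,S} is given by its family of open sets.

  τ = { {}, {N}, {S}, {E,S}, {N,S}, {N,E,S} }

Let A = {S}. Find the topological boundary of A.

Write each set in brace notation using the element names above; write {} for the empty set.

interior: largest open inside A is {S} (from {}, {S})
cl via duality: int({N,E}) = {N}, so X∖{N} = {E,S}
cl∖int = {E}

{E}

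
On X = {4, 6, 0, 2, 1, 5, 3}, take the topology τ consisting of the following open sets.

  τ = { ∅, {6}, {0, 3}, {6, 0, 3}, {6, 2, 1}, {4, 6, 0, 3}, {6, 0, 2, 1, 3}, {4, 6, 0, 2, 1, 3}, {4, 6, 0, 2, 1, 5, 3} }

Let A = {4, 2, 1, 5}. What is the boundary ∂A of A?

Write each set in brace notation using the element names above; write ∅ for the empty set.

opens ⊆ A: ∅; union → int = ∅
complement {6, 0, 3}; its interior {6, 0, 3}; cl(A) = X∖{6, 0, 3} = {4, 2, 1, 5}
boundary = {4, 2, 1, 5} ∖ ∅ = {4, 2, 1, 5}

{4, 2, 1, 5}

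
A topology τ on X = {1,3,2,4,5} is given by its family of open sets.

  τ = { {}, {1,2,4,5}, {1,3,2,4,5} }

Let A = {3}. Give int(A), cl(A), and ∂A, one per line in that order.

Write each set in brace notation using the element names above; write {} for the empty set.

U open, U⊆A: {}. int(A) = ⋃ = {}
X∖A={1,2,4,5}, int(X∖A)={1,2,4,5}, hence cl(A)={3}
∂A: remove int from cl → {3}

int(A) = {}
cl(A)  = {3}
∂A     = {3}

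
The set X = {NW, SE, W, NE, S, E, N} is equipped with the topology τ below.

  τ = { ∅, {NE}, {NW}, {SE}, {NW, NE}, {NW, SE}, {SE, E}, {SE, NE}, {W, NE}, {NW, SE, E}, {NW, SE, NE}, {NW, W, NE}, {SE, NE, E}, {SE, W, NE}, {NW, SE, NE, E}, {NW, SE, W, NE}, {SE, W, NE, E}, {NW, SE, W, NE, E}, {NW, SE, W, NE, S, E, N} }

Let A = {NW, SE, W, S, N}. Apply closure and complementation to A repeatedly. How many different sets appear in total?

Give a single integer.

10

closure: X∖int(X∖A) = X∖{NE} = {NW, SE, W, S, E, N}
Let k=closure and c=complement:
  1. A     = {NW, SE, W, S, N}
  2. kA    = {NW, SE, W, S, E, N}
  3. cA    = {NE, E}
  4. ckA   = {NE}
  5. kcA   = {W, NE, S, E, N}
  6. kckA  = {W, NE, S, N}
  7. ckcA  = {NW, SE}
  8. ckckA = {NW, SE, E}
  9. kckcA = {NW, SE, S, E, N}
  10. ckckcA = {W, NE}
— saturated at 10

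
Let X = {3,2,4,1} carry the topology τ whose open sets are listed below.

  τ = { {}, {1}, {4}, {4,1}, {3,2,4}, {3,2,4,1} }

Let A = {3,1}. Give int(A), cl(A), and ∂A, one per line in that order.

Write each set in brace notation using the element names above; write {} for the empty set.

int(A) = {1}
cl(A)  = {3,2,1}
∂A     = {3,2}

U open, U⊆A: {}, {1}. int(A) = ⋃ = {1}
X∖A={2,4}, int(X∖A)={4}, hence cl(A)={3,2,1}
∂A: remove int from cl → {3,2}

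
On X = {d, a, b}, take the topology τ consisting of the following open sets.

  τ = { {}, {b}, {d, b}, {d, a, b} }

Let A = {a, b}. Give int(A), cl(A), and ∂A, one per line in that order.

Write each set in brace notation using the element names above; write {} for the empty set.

int(A) = {b}
cl(A)  = {d, a, b}
∂A     = {d, a}

interior: largest open inside A is {b} (from {}, {b})
cl via duality: int({d}) = {}, so X∖{} = {d, a, b}
cl∖int = {d, a}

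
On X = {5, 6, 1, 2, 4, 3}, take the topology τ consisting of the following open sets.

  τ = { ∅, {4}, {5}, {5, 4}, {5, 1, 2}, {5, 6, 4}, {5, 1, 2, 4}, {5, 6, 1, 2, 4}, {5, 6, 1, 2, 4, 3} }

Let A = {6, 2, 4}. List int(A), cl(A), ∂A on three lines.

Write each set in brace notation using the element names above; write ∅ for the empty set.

int(A) = {4}
cl(A)  = {6, 1, 2, 4, 3}
∂A     = {6, 1, 2, 3}

open subsets of A: ∅, {4}; so int(A) = {4}
closure: X∖int(X∖A) = X∖{5} = {6, 1, 2, 4, 3}
∂A = {6, 1, 2, 4, 3} minus {4} = {6, 1, 2, 3}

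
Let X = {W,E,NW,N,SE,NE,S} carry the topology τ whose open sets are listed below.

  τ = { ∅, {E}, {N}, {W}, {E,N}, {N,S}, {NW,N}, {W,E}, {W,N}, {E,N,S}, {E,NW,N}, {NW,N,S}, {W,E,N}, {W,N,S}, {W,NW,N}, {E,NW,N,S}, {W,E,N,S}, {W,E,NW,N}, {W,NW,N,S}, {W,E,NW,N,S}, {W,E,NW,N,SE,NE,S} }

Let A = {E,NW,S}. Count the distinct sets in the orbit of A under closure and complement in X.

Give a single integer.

complement {W,N,SE,NE}; its interior {W,N}; cl(A) = X∖{W,N} = {E,NW,SE,NE,S}
With k = closure, c = complement:
  1. A     = {E,NW,S}
  2. kA    = {E,NW,SE,NE,S}
  3. cA    = {W,N,SE,NE}
  4. ckA   = {W,N}
  5. kcA   = {W,NW,N,SE,NE,S}
  6. ckcA  = {E}
  7. kckcA = {E,SE,NE}
  8. ckckcA = {W,NW,N,S}
k, c of each give nothing new

8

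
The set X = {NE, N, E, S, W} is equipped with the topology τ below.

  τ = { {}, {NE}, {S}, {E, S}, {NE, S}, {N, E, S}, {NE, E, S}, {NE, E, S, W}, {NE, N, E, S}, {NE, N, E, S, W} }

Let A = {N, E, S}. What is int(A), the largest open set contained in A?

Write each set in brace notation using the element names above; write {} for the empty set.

open subsets of A: {}, {S}, {E, S}, {N, E, S}; so int(A) = {N, E, S}

{N, E, S}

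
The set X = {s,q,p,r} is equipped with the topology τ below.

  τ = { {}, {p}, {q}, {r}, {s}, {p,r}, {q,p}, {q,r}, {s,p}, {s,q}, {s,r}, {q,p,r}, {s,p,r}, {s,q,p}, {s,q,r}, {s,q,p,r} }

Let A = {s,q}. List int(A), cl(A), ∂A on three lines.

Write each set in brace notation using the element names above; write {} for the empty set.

int(A) = {s,q}
cl(A)  = {s,q}
∂A     = {}

interior: largest open inside A is {s,q} (from {}, {q}, {s}, {s,q})
cl via duality: int({p,r}) = {p,r}, so X∖{p,r} = {s,q}
cl∖int = {}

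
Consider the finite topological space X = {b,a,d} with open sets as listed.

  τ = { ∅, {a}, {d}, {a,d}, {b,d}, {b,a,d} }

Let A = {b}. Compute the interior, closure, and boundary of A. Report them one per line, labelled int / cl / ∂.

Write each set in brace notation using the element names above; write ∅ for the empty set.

opens ⊆ A: ∅; union → int = ∅
complement {a,d}; its interior {a,d}; cl(A) = X∖{a,d} = {b}
boundary = {b} ∖ ∅ = {b}

int(A) = ∅
cl(A)  = {b}
∂A     = {b}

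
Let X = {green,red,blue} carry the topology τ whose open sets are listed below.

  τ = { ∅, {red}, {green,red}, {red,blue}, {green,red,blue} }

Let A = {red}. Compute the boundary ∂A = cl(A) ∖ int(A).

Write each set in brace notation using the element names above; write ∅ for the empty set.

{green,blue}

open subsets of A: ∅, {red}; so int(A) = {red}
closure: X∖int(X∖A) = X∖∅ = {green,red,blue}
∂A = {green,red,blue} minus {red} = {green,blue}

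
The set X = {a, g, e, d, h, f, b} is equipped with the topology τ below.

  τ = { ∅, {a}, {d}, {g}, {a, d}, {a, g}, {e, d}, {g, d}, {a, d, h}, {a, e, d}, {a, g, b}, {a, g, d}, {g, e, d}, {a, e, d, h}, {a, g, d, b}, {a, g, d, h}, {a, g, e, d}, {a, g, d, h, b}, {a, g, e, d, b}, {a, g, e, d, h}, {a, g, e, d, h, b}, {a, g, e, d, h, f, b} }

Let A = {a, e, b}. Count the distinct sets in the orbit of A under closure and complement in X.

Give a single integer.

X∖A={g, d, h, f}, int(X∖A)={g, d}, hence cl(A)={a, e, h, f, b}
Orbit (k=closure, c=complement):
  1. A     = {a, e, b}
  2. kA    = {a, e, h, f, b}
  3. cA    = {g, d, h, f}
  4. ckA   = {g, d}
  5. kcA   = {g, e, d, h, f, b}
  6. ckcA  = {a}
  7. kckcA = {a, h, f, b}
  8. ckckcA = {g, e, d}
(closed under both — stop)

8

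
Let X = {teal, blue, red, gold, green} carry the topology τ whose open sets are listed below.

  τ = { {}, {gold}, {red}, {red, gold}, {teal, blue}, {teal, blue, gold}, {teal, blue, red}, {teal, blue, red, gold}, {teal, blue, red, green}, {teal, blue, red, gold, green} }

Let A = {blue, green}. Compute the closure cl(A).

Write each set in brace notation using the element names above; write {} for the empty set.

{teal, blue, green}

X∖A={teal, red, gold}, int(X∖A)={red, gold}, hence cl(A)={teal, blue, green}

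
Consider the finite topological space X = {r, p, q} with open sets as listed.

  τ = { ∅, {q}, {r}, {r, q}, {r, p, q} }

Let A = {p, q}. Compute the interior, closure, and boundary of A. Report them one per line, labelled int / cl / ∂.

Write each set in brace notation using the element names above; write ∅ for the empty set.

interior: largest open inside A is {q} (from ∅, {q})
cl via duality: int({r}) = {r}, so X∖{r} = {p, q}
cl∖int = {p}

int(A) = {q}
cl(A)  = {p, q}
∂A     = {p}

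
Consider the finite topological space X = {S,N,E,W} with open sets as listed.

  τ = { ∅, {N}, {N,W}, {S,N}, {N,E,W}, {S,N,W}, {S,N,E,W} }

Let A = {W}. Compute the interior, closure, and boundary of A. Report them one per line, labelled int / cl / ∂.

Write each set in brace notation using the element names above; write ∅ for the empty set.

interior: largest open inside A is ∅ (from ∅)
cl via duality: int({S,N,E}) = {S,N}, so X∖{S,N} = {E,W}
cl∖int = {E,W}

int(A) = ∅
cl(A)  = {E,W}
∂A     = {E,W}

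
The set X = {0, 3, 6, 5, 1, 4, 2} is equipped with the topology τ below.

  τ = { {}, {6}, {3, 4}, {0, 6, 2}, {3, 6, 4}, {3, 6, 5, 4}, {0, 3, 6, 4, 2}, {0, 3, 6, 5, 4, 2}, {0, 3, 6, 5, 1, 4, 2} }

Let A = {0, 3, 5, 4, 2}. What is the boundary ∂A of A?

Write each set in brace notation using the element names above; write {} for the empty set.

{0, 5, 1, 2}

open subsets of A: {}, {3, 4}; so int(A) = {3, 4}
closure: X∖int(X∖A) = X∖{6} = {0, 3, 5, 1, 4, 2}
∂A = {0, 3, 5, 1, 4, 2} minus {3, 4} = {0, 5, 1, 2}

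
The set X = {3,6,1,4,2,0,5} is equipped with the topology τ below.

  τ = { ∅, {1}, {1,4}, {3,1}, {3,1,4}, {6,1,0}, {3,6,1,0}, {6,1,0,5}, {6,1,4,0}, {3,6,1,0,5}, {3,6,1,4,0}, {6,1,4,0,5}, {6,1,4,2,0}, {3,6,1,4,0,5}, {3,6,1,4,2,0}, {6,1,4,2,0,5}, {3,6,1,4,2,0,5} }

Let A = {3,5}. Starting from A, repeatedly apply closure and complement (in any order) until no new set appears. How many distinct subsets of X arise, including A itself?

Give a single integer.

X∖A={6,1,4,2,0}, int(X∖A)={6,1,4,2,0}, hence cl(A)={3,5}
Orbit (k=closure, c=complement):
  1. A     = {3,5}
  2. cA    = {6,1,4,2,0}
  3. kcA   = {3,6,1,4,2,0,5}
  4. ckcA  = ∅
(closed under both — stop)

4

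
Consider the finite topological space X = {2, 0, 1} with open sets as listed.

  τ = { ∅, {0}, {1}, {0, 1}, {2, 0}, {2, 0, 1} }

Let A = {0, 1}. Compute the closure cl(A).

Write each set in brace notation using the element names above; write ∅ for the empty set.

{2, 0, 1}

closure: X∖int(X∖A) = X∖∅ = {2, 0, 1}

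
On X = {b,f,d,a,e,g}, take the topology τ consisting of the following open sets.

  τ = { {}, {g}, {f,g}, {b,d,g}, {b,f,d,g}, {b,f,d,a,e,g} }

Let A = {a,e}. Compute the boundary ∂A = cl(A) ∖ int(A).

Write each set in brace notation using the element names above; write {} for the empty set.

opens ⊆ A: {}; union → int = {}
complement {b,f,d,g}; its interior {b,f,d,g}; cl(A) = X∖{b,f,d,g} = {a,e}
boundary = {a,e} ∖ {} = {a,e}

{a,e}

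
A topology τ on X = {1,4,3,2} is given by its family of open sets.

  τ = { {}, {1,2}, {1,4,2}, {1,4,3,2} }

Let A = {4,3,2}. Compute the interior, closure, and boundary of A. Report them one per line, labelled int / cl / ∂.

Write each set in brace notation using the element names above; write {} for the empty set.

int(A) = {}
cl(A)  = {1,4,3,2}
∂A     = {1,4,3,2}

U open, U⊆A: {}. int(A) = ⋃ = {}
X∖A={1}, int(X∖A)={}, hence cl(A)={1,4,3,2}
∂A: remove int from cl → {1,4,3,2}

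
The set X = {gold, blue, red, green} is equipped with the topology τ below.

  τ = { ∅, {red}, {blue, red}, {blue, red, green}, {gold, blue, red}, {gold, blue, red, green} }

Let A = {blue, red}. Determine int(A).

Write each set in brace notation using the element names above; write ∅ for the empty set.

open subsets of A: ∅, {red}, {blue, red}; so int(A) = {blue, red}

{blue, red}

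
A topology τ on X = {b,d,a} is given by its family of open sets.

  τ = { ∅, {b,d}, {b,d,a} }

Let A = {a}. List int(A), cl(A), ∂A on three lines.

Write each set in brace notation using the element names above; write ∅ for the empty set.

int(A) = ∅
cl(A)  = {a}
∂A     = {a}

open subsets of A: ∅; so int(A) = ∅
closure: X∖int(X∖A) = X∖{b,d} = {a}
∂A = {a} minus ∅ = {a}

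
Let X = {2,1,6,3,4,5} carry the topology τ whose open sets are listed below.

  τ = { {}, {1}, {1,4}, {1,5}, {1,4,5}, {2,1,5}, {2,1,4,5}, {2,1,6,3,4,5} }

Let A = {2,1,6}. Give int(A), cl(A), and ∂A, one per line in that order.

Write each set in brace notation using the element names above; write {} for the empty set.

int(A) = {1}
cl(A)  = {2,1,6,3,4,5}
∂A     = {2,6,3,4,5}

opens ⊆ A: {}, {1}; union → int = {1}
complement {3,4,5}; its interior {}; cl(A) = X∖{} = {2,1,6,3,4,5}
boundary = {2,1,6,3,4,5} ∖ {1} = {2,6,3,4,5}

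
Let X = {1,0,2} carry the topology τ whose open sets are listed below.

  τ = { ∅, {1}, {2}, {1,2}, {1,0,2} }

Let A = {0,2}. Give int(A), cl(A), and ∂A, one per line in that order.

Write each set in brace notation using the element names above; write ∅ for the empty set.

open subsets of A: ∅, {2}; so int(A) = {2}
closure: X∖int(X∖A) = X∖{1} = {0,2}
∂A = {0,2} minus {2} = {0}

int(A) = {2}
cl(A)  = {0,2}
∂A     = {0}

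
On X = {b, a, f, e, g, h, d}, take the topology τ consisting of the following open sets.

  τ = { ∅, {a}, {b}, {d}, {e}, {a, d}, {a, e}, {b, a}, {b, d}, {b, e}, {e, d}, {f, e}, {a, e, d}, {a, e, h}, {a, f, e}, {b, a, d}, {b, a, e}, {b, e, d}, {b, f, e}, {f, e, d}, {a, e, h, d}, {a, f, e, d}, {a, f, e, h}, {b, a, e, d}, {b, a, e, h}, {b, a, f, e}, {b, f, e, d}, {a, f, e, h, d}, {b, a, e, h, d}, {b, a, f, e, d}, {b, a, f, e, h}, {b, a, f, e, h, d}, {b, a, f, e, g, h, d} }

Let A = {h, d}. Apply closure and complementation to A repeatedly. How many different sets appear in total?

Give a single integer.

X∖A={b, a, f, e, g}, int(X∖A)={b, a, f, e}, hence cl(A)={g, h, d}
Orbit (k=closure, c=complement):
  1. A     = {h, d}
  2. kA    = {g, h, d}
  3. cA    = {b, a, f, e, g}
  4. ckA   = {b, a, f, e}
  5. kcA   = {b, a, f, e, g, h}
  6. ckcA  = {d}
  7. kckcA = {g, d}
  8. ckckcA = {b, a, f, e, h}
(closed under both — stop)

8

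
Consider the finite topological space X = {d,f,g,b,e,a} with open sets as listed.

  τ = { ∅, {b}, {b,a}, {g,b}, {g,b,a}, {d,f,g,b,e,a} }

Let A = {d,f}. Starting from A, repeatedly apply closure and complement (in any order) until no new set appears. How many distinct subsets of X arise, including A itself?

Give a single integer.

6

closure: X∖int(X∖A) = X∖{g,b,a} = {d,f,e}
Let k=closure and c=complement:
  1. A     = {d,f}
  2. kA    = {d,f,e}
  3. cA    = {g,b,e,a}
  4. ckA   = {g,b,a}
  5. kcA   = {d,f,g,b,e,a}
  6. ckcA  = ∅
— saturated at 6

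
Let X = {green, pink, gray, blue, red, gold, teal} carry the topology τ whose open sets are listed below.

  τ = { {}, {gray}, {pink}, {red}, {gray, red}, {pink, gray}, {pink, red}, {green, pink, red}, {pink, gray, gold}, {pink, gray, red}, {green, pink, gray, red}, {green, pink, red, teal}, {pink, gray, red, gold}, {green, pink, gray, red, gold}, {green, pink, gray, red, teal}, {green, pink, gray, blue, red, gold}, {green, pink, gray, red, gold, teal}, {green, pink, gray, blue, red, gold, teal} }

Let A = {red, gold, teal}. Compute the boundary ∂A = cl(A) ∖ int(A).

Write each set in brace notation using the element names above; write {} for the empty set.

{green, blue, gold, teal}

open subsets of A: {}, {red}; so int(A) = {red}
closure: X∖int(X∖A) = X∖{pink, gray} = {green, blue, red, gold, teal}
∂A = {green, blue, red, gold, teal} minus {red} = {green, blue, gold, teal}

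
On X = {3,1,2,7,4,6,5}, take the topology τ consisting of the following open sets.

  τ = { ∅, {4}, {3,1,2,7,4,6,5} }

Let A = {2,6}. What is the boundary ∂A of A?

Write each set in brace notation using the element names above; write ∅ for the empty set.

open subsets of A: ∅; so int(A) = ∅
closure: X∖int(X∖A) = X∖{4} = {3,1,2,7,6,5}
∂A = {3,1,2,7,6,5} minus ∅ = {3,1,2,7,6,5}

{3,1,2,7,6,5}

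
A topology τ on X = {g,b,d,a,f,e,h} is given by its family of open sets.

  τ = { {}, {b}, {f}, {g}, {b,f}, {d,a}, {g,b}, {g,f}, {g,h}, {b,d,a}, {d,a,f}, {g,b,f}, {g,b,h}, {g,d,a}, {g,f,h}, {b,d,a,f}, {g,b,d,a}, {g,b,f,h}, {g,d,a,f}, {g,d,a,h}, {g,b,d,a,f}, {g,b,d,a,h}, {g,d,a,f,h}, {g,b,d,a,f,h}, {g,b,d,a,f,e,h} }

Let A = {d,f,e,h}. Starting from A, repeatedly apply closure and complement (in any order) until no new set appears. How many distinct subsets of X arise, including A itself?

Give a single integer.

cl via duality: int({g,b,a}) = {g,b}, so X∖{g,b} = {d,a,f,e,h}
Write k for closure, c for complement:
  1. A     = {d,f,e,h}
  2. kA    = {d,a,f,e,h}
  3. cA    = {g,b,a}
  4. ckA   = {g,b}
  5. kcA   = {g,b,d,a,e,h}
  6. kckA  = {g,b,e,h}
  7. ckcA  = {f}
  8. ckckA = {d,a,f}
  9. kckcA = {f,e}
  10. kckckA = {d,a,f,e}
  11. ckckcA = {g,b,d,a,h}
  12. ckckckA = {g,b,h}
applying k or c yields no new set

12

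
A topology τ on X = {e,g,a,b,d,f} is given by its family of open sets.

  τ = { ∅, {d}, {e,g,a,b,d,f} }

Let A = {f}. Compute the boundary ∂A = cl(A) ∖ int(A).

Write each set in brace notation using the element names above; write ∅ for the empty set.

{e,g,a,b,f}

U open, U⊆A: ∅. int(A) = ⋃ = ∅
X∖A={e,g,a,b,d}, int(X∖A)={d}, hence cl(A)={e,g,a,b,f}
∂A: remove int from cl → {e,g,a,b,f}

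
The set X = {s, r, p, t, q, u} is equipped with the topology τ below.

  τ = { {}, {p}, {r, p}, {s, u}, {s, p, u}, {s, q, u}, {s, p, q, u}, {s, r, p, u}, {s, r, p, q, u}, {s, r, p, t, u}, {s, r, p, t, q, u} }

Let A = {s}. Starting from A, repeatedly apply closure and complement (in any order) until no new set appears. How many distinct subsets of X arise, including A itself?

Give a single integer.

complement {r, p, t, q, u}; its interior {r, p}; cl(A) = X∖{r, p} = {s, t, q, u}
With k = closure, c = complement:
  1. A     = {s}
  2. kA    = {s, t, q, u}
  3. cA    = {r, p, t, q, u}
  4. ckA   = {r, p}
  5. kcA   = {s, r, p, t, q, u}
  6. kckA  = {r, p, t}
  7. ckcA  = {}
  8. ckckA = {s, q, u}
k, c of each give nothing new

8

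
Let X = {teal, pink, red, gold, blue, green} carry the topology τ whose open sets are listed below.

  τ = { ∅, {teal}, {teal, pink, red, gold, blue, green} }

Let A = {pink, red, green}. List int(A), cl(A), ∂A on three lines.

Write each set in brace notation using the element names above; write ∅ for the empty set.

U open, U⊆A: ∅. int(A) = ⋃ = ∅
X∖A={teal, gold, blue}, int(X∖A)={teal}, hence cl(A)={pink, red, gold, blue, green}
∂A: remove int from cl → {pink, red, gold, blue, green}

int(A) = ∅
cl(A)  = {pink, red, gold, blue, green}
∂A     = {pink, red, gold, blue, green}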